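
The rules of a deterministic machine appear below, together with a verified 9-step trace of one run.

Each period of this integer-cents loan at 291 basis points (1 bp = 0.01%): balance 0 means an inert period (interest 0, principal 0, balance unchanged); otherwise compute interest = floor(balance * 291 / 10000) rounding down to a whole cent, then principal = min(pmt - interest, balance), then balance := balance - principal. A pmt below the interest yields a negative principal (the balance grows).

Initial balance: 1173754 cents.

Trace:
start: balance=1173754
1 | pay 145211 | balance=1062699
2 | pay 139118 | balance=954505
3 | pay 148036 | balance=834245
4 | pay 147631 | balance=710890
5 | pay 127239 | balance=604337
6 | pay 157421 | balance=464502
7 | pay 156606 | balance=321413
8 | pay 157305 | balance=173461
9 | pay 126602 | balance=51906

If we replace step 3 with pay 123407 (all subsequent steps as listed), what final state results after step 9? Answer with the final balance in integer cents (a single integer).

(re-executing from step 3 with the substitution; state before step 3: balance=954505)
3 | pay 123407 | balance=858874
4 | pay 147631 | balance=736236
5 | pay 127239 | balance=630421
6 | pay 157421 | balance=491345
7 | pay 156606 | balance=349037
8 | pay 157305 | balance=201888
9 | pay 126602 | balance=81160

81160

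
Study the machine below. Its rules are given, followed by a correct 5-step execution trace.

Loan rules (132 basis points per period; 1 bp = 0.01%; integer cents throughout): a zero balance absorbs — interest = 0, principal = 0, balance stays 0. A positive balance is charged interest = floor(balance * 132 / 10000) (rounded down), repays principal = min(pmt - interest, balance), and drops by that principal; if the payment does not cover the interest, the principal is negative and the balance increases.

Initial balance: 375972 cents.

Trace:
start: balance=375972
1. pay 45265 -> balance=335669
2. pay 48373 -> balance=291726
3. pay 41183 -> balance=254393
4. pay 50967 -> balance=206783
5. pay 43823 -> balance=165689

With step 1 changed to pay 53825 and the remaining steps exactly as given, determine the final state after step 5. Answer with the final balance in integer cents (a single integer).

(re-executing from step 1 with the substitution; state before step 1: balance=375972)
1. pay 53825 -> balance=327109
2. pay 48373 -> balance=283053
3. pay 41183 -> balance=245606
4. pay 50967 -> balance=197880
5. pay 43823 -> balance=156669

156669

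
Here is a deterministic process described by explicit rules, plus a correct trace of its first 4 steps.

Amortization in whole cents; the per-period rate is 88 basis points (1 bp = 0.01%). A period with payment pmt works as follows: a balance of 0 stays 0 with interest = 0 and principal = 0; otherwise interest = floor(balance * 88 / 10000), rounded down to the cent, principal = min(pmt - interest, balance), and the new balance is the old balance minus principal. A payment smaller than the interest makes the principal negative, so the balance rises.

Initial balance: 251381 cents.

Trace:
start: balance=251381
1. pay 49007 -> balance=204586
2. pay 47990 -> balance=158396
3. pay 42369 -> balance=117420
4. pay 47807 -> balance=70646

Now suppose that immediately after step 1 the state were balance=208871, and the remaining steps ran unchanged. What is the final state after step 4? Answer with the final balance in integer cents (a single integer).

state after step 1 := balance=208871
2. pay 47990 -> balance=162719
3. pay 42369 -> balance=121781
4. pay 47807 -> balance=75045

75045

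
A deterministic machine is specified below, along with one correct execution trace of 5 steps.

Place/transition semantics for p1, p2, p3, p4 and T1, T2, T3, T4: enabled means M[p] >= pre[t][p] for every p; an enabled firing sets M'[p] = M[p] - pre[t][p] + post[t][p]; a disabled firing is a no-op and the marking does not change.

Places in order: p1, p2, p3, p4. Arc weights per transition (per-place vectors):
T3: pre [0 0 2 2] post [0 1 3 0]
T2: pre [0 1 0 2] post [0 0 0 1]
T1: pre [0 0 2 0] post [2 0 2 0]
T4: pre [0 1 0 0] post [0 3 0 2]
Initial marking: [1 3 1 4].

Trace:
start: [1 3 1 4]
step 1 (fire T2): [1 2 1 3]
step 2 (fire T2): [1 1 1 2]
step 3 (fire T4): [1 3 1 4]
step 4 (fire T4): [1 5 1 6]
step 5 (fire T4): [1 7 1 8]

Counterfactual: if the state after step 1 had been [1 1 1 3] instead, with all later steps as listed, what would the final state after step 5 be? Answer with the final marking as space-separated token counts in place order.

state after step 1 := [1 1 1 3]
step 2 (fire T2): [1 0 1 2]
step 3 (fire T4): [1 0 1 2]
step 4 (fire T4): [1 0 1 2]
step 5 (fire T4): [1 0 1 2]

1 0 1 2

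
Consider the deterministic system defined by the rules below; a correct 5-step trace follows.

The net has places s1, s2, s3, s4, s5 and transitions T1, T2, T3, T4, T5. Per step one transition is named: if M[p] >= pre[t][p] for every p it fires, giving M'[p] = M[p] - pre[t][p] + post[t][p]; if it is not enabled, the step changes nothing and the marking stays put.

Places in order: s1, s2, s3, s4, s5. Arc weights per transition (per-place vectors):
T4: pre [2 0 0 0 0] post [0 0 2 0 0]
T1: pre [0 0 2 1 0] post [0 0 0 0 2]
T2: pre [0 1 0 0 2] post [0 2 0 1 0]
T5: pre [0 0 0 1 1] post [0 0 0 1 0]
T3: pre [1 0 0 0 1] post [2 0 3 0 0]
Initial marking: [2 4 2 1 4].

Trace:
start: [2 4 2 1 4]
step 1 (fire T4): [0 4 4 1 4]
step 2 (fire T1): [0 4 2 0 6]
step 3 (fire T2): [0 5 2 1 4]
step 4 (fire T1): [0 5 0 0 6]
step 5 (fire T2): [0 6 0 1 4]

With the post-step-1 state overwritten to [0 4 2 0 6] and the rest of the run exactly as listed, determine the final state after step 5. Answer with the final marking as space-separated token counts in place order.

0 6 0 1 4

state after step 1 := [0 4 2 0 6]
step 2 (fire T1): [0 4 2 0 6]
step 3 (fire T2): [0 5 2 1 4]
step 4 (fire T1): [0 5 0 0 6]
step 5 (fire T2): [0 6 0 1 4]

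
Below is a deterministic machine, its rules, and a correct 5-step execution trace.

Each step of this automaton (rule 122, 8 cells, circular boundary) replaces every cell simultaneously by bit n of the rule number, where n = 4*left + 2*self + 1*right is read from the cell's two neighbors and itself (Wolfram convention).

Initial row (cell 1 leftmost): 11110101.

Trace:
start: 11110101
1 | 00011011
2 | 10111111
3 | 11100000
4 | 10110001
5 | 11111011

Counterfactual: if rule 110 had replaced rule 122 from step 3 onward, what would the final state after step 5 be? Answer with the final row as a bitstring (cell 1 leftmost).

11100011

(re-executing steps 3..5 under rule 110; state before step 3: 10111111)
3 | 11100000
4 | 10100001
5 | 11100011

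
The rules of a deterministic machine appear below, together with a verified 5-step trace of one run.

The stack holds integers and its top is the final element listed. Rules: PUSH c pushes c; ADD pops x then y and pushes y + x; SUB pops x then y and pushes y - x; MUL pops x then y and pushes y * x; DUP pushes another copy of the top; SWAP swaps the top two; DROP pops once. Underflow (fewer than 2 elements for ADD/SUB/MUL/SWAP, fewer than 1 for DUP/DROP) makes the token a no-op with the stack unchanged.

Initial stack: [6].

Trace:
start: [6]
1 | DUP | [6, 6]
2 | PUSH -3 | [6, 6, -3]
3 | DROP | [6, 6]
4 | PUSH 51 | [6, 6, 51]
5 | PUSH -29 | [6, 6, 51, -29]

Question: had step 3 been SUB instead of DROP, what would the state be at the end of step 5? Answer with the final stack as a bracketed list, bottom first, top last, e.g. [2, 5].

(re-executing from step 3 with the substitution; state before step 3: [6, 6, -3])
3 | SUB | [6, 9]
4 | PUSH 51 | [6, 9, 51]
5 | PUSH -29 | [6, 9, 51, -29]

[6, 9, 51, -29]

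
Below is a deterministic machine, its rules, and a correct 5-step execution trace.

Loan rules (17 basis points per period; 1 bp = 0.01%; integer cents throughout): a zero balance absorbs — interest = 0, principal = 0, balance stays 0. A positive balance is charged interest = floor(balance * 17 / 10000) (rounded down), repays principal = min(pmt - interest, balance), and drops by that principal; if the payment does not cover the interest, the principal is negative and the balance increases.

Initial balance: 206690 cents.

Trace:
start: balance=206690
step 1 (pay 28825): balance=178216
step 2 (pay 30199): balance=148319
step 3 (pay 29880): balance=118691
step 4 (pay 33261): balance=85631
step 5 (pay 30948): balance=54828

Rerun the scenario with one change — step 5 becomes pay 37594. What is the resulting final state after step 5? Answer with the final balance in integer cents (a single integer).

(re-executing from step 5 with the substitution; state before step 5: balance=85631)
step 5 (pay 37594): balance=48182

48182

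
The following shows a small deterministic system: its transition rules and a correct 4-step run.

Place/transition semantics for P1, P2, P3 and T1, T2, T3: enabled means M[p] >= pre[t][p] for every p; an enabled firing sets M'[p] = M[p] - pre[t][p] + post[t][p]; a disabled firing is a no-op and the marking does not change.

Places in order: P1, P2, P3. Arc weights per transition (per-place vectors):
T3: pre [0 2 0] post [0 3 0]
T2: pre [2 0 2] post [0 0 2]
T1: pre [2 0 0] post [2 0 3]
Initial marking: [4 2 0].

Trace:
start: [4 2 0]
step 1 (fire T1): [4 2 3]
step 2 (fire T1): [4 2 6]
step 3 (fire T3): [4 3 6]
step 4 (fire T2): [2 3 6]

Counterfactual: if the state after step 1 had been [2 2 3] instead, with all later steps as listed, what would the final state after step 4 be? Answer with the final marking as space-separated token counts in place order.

state after step 1 := [2 2 3]
step 2 (fire T1): [2 2 6]
step 3 (fire T3): [2 3 6]
step 4 (fire T2): [0 3 6]

0 3 6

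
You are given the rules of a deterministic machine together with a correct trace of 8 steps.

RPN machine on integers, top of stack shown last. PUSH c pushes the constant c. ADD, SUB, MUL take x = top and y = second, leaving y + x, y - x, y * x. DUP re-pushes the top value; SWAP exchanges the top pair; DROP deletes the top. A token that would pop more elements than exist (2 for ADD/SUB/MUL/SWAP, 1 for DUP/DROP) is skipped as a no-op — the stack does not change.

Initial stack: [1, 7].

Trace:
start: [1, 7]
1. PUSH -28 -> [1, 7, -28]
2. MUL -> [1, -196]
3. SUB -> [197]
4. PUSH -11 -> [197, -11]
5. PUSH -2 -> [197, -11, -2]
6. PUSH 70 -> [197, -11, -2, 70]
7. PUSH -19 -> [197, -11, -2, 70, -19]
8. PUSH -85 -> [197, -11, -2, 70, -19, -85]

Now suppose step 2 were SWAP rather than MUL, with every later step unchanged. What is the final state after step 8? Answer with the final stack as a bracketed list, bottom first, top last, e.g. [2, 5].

(re-executing from step 2 with the substitution; state before step 2: [1, 7, -28])
2. SWAP -> [1, -28, 7]
3. SUB -> [1, -35]
4. PUSH -11 -> [1, -35, -11]
5. PUSH -2 -> [1, -35, -11, -2]
6. PUSH 70 -> [1, -35, -11, -2, 70]
7. PUSH -19 -> [1, -35, -11, -2, 70, -19]
8. PUSH -85 -> [1, -35, -11, -2, 70, -19, -85]

[1, -35, -11, -2, 70, -19, -85]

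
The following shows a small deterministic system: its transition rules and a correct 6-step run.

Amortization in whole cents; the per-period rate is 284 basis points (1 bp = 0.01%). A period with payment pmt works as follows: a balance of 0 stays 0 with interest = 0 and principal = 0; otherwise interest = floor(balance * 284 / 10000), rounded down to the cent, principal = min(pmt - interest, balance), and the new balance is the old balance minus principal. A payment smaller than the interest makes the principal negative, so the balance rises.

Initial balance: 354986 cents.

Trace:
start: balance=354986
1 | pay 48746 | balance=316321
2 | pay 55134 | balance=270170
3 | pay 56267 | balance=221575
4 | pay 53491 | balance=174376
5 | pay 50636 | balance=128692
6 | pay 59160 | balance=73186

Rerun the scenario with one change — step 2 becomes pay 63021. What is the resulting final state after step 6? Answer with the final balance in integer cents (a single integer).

64365

(re-executing from step 2 with the substitution; state before step 2: balance=316321)
2 | pay 63021 | balance=262283
3 | pay 56267 | balance=213464
4 | pay 53491 | balance=166035
5 | pay 50636 | balance=120114
6 | pay 59160 | balance=64365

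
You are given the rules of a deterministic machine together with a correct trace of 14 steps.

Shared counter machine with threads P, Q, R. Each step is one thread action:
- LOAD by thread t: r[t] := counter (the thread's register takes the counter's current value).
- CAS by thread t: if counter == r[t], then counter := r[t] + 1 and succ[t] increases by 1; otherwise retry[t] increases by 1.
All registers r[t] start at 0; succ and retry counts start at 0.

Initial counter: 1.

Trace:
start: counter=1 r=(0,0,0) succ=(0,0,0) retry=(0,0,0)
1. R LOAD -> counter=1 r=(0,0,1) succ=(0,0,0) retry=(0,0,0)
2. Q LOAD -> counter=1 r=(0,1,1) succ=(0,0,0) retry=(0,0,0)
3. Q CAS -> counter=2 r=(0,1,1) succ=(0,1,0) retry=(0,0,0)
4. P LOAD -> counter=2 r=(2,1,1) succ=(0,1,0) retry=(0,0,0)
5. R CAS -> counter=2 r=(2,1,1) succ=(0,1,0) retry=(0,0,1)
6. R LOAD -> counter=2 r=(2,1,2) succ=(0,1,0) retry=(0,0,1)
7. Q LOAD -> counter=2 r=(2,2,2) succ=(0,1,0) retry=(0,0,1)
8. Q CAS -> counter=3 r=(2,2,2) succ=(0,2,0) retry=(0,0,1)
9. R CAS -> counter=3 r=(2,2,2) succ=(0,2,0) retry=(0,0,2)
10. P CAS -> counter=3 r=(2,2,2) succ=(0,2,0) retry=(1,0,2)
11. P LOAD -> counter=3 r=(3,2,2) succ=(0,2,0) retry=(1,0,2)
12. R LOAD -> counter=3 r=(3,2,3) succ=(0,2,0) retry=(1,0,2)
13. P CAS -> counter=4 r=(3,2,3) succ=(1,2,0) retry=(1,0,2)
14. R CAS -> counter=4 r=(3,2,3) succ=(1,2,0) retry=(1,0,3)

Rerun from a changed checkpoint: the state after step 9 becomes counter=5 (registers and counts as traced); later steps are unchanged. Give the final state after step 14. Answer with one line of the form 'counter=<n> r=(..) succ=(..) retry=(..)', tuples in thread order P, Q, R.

counter=6 r=(5,2,5) succ=(1,2,0) retry=(1,0,3)

state after step 9 := counter=5 r=(2,2,2) succ=(0,2,0) retry=(0,0,2)
10. P CAS -> counter=5 r=(2,2,2) succ=(0,2,0) retry=(1,0,2)
11. P LOAD -> counter=5 r=(5,2,2) succ=(0,2,0) retry=(1,0,2)
12. R LOAD -> counter=5 r=(5,2,5) succ=(0,2,0) retry=(1,0,2)
13. P CAS -> counter=6 r=(5,2,5) succ=(1,2,0) retry=(1,0,2)
14. R CAS -> counter=6 r=(5,2,5) succ=(1,2,0) retry=(1,0,3)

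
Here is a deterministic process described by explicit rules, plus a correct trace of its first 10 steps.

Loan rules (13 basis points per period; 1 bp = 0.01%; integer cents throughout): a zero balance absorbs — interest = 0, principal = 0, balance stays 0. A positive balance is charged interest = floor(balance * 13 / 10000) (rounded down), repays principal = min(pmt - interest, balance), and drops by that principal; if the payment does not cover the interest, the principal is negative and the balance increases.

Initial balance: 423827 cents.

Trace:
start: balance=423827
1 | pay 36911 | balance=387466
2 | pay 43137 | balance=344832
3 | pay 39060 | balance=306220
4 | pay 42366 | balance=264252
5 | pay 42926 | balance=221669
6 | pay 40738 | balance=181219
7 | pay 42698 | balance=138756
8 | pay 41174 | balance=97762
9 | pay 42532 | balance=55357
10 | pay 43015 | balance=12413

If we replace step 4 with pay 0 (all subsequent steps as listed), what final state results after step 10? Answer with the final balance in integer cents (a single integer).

(re-executing from step 4 with the substitution; state before step 4: balance=306220)
4 | pay 0 | balance=306618
5 | pay 42926 | balance=264090
6 | pay 40738 | balance=223695
7 | pay 42698 | balance=181287
8 | pay 41174 | balance=140348
9 | pay 42532 | balance=97998
10 | pay 43015 | balance=55110

55110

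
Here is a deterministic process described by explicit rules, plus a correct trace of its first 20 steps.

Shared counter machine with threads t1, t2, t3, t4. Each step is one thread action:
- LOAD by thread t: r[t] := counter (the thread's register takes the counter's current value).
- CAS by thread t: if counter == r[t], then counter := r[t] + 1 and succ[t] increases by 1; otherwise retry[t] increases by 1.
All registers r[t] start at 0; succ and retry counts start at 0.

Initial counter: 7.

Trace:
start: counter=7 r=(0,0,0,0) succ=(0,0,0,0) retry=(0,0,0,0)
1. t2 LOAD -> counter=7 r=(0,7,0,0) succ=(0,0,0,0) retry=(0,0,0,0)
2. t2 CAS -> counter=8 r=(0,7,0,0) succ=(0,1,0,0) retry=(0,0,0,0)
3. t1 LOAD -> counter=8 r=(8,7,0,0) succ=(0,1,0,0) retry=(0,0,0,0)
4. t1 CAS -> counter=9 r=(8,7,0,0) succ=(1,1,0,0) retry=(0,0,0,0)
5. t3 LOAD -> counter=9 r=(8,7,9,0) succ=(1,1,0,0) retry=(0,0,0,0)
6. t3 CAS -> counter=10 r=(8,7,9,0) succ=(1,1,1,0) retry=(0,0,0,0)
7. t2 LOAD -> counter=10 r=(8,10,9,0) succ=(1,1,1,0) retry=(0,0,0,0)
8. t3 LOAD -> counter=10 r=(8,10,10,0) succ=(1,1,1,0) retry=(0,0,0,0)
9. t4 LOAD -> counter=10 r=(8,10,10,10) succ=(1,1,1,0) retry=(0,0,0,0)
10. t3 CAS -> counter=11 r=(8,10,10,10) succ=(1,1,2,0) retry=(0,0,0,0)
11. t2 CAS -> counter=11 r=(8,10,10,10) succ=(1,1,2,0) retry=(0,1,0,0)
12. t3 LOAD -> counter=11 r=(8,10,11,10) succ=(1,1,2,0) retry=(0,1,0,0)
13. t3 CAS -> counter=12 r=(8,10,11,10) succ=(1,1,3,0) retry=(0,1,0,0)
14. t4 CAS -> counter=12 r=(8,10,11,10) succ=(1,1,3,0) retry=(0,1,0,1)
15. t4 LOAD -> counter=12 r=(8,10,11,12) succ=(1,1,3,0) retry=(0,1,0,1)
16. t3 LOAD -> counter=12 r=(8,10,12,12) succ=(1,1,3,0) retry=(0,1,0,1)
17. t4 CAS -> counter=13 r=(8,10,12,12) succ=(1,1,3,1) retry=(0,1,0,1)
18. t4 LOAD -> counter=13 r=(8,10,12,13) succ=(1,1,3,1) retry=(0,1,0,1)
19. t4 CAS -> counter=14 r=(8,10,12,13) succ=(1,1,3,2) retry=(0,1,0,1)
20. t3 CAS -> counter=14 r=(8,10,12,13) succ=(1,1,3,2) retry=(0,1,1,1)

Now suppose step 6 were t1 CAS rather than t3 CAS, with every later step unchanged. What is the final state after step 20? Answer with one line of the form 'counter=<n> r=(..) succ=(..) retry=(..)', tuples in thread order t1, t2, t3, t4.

(re-executing from step 6 with the substitution; state before step 6: counter=9 r=(8,7,9,0) succ=(1,1,0,0) retry=(0,0,0,0))
6. t1 CAS -> counter=9 r=(8,7,9,0) succ=(1,1,0,0) retry=(1,0,0,0)
7. t2 LOAD -> counter=9 r=(8,9,9,0) succ=(1,1,0,0) retry=(1,0,0,0)
8. t3 LOAD -> counter=9 r=(8,9,9,0) succ=(1,1,0,0) retry=(1,0,0,0)
9. t4 LOAD -> counter=9 r=(8,9,9,9) succ=(1,1,0,0) retry=(1,0,0,0)
10. t3 CAS -> counter=10 r=(8,9,9,9) succ=(1,1,1,0) retry=(1,0,0,0)
11. t2 CAS -> counter=10 r=(8,9,9,9) succ=(1,1,1,0) retry=(1,1,0,0)
12. t3 LOAD -> counter=10 r=(8,9,10,9) succ=(1,1,1,0) retry=(1,1,0,0)
13. t3 CAS -> counter=11 r=(8,9,10,9) succ=(1,1,2,0) retry=(1,1,0,0)
14. t4 CAS -> counter=11 r=(8,9,10,9) succ=(1,1,2,0) retry=(1,1,0,1)
15. t4 LOAD -> counter=11 r=(8,9,10,11) succ=(1,1,2,0) retry=(1,1,0,1)
16. t3 LOAD -> counter=11 r=(8,9,11,11) succ=(1,1,2,0) retry=(1,1,0,1)
17. t4 CAS -> counter=12 r=(8,9,11,11) succ=(1,1,2,1) retry=(1,1,0,1)
18. t4 LOAD -> counter=12 r=(8,9,11,12) succ=(1,1,2,1) retry=(1,1,0,1)
19. t4 CAS -> counter=13 r=(8,9,11,12) succ=(1,1,2,2) retry=(1,1,0,1)
20. t3 CAS -> counter=13 r=(8,9,11,12) succ=(1,1,2,2) retry=(1,1,1,1)

counter=13 r=(8,9,11,12) succ=(1,1,2,2) retry=(1,1,1,1)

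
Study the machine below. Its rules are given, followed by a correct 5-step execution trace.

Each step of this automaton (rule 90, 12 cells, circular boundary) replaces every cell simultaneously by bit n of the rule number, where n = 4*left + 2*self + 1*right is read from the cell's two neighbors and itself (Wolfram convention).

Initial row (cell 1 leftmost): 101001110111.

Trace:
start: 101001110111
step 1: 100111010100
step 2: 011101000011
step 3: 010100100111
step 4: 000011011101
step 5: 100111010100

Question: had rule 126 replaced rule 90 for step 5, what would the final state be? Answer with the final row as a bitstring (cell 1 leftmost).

(re-executing step 5 under rule 126; state before step 5: 000011011101)
step 5: 100111110111

100111110111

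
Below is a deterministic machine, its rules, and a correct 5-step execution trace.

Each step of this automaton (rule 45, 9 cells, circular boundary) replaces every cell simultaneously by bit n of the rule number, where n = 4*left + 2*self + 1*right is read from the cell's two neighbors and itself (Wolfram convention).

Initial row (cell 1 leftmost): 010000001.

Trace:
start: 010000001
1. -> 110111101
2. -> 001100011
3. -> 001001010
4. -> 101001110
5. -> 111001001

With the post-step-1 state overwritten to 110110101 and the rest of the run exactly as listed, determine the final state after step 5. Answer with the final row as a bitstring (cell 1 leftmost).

state after step 1 := 110110101
2. -> 001101111
3. -> 001011000
4. -> 101110011
5. -> 011000010

011000010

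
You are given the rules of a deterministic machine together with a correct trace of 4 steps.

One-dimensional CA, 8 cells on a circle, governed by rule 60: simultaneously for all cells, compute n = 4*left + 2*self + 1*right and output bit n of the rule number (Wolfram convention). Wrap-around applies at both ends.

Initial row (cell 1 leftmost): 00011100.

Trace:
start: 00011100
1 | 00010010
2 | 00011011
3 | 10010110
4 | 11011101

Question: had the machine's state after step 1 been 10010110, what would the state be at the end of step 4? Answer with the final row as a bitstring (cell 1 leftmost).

state after step 1 := 10010110
2 | 11011101
3 | 00110011
4 | 10101010

10101010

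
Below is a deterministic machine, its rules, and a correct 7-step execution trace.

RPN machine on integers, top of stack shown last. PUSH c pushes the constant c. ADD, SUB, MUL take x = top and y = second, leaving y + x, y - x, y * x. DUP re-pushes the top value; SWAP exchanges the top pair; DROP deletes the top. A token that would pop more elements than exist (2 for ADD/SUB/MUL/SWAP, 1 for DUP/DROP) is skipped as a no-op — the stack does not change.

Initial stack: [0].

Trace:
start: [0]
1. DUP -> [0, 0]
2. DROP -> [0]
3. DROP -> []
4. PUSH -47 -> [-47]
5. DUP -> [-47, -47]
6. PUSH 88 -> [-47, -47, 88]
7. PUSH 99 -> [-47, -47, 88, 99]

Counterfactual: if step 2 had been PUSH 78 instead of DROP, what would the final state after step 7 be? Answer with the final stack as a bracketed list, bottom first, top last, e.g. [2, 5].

[0, 0, -47, -47, 88, 99]

(re-executing from step 2 with the substitution; state before step 2: [0, 0])
2. PUSH 78 -> [0, 0, 78]
3. DROP -> [0, 0]
4. PUSH -47 -> [0, 0, -47]
5. DUP -> [0, 0, -47, -47]
6. PUSH 88 -> [0, 0, -47, -47, 88]
7. PUSH 99 -> [0, 0, -47, -47, 88, 99]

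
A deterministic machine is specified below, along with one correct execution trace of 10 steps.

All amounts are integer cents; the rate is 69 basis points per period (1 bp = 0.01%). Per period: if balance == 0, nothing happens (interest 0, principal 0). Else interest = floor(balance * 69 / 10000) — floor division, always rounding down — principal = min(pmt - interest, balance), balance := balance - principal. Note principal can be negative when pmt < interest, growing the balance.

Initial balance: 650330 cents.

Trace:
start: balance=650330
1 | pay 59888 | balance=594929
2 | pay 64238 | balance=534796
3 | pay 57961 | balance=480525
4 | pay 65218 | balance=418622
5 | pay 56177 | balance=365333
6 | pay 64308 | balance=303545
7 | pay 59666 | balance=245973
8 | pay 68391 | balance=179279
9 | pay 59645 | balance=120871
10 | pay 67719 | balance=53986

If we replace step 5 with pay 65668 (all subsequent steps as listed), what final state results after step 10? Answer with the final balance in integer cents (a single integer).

(re-executing from step 5 with the substitution; state before step 5: balance=418622)
5 | pay 65668 | balance=355842
6 | pay 64308 | balance=293989
7 | pay 59666 | balance=236351
8 | pay 68391 | balance=169590
9 | pay 59645 | balance=111115
10 | pay 67719 | balance=44162

44162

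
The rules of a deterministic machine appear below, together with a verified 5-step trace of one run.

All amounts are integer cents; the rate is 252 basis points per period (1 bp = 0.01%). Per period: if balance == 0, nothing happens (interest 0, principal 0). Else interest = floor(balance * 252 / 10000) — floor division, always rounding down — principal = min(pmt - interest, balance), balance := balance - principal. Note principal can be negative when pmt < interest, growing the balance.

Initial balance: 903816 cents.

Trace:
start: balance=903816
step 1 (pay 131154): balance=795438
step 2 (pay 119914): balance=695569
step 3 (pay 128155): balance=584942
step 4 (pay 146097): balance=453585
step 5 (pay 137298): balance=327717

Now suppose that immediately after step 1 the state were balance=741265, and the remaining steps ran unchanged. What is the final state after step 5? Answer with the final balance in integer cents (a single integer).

state after step 1 := balance=741265
step 2 (pay 119914): balance=640030
step 3 (pay 128155): balance=528003
step 4 (pay 146097): balance=395211
step 5 (pay 137298): balance=267872

267872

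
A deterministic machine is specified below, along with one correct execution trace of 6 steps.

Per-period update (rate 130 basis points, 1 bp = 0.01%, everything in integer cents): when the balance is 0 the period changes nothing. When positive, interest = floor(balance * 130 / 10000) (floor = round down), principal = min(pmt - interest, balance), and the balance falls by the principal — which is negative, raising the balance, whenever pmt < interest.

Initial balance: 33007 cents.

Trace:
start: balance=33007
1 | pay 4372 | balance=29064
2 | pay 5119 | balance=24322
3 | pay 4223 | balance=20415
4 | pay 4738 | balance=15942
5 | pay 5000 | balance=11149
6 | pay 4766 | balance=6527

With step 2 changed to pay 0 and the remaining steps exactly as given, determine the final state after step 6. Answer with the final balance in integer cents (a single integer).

11917

(re-executing from step 2 with the substitution; state before step 2: balance=29064)
2 | pay 0 | balance=29441
3 | pay 4223 | balance=25600
4 | pay 4738 | balance=21194
5 | pay 5000 | balance=16469
6 | pay 4766 | balance=11917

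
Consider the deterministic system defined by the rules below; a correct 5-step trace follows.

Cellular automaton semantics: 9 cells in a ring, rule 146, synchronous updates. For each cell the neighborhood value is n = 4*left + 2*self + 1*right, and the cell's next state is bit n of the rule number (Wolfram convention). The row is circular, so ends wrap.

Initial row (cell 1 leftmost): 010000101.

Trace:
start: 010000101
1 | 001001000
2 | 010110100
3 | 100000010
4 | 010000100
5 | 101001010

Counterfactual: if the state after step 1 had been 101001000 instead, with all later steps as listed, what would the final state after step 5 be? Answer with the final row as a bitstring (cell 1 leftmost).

101010010

state after step 1 := 101001000
2 | 000110101
3 | 101000000
4 | 000100001
5 | 101010010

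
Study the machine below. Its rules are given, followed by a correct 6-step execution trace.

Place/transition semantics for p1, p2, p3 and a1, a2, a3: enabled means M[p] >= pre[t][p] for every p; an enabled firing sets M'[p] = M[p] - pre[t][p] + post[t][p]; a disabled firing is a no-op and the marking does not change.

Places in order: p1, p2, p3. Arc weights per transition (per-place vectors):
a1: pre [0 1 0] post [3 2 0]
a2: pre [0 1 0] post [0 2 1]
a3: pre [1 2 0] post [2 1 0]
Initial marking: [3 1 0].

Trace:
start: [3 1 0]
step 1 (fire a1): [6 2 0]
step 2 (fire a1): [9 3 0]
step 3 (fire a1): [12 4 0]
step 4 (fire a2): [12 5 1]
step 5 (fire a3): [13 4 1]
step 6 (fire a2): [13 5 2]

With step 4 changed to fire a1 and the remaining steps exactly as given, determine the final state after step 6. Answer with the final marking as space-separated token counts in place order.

(re-executing from step 4 with the substitution; state before step 4: [12 4 0])
step 4 (fire a1): [15 5 0]
step 5 (fire a3): [16 4 0]
step 6 (fire a2): [16 5 1]

16 5 1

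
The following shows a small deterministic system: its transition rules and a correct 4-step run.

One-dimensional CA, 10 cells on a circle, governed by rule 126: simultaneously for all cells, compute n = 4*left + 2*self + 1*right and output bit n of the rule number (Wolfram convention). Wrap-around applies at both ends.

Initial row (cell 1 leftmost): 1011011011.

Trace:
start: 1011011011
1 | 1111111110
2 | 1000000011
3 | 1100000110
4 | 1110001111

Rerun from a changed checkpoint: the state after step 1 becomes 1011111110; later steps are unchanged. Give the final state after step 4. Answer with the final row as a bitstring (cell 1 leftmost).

0111101111

state after step 1 := 1011111110
2 | 1110000011
3 | 0011000110
4 | 0111101111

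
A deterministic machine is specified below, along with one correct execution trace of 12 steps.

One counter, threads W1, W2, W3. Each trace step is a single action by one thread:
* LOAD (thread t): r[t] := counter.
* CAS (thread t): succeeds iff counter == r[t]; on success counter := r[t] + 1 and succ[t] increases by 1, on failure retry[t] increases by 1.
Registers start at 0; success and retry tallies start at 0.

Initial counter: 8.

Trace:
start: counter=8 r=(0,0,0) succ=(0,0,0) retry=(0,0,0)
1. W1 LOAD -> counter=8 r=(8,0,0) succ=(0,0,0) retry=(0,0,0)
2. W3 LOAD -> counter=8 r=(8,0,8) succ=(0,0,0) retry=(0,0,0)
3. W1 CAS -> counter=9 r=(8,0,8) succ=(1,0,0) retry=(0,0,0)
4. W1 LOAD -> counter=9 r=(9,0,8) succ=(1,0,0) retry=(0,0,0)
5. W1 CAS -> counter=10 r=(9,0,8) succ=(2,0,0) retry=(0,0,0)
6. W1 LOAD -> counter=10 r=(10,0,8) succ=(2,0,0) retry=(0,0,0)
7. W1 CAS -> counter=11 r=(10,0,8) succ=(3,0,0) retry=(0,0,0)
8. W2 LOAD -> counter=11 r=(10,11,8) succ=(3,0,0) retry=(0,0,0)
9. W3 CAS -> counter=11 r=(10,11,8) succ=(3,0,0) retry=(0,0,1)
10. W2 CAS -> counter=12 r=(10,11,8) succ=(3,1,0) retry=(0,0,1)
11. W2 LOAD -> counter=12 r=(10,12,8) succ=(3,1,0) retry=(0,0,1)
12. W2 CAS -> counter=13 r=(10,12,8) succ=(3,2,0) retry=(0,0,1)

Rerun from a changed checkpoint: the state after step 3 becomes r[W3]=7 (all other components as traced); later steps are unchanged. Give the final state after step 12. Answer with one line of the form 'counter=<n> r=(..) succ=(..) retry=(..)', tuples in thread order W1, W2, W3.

state after step 3 := counter=9 r=(8,0,7) succ=(1,0,0) retry=(0,0,0)
4. W1 LOAD -> counter=9 r=(9,0,7) succ=(1,0,0) retry=(0,0,0)
5. W1 CAS -> counter=10 r=(9,0,7) succ=(2,0,0) retry=(0,0,0)
6. W1 LOAD -> counter=10 r=(10,0,7) succ=(2,0,0) retry=(0,0,0)
7. W1 CAS -> counter=11 r=(10,0,7) succ=(3,0,0) retry=(0,0,0)
8. W2 LOAD -> counter=11 r=(10,11,7) succ=(3,0,0) retry=(0,0,0)
9. W3 CAS -> counter=11 r=(10,11,7) succ=(3,0,0) retry=(0,0,1)
10. W2 CAS -> counter=12 r=(10,11,7) succ=(3,1,0) retry=(0,0,1)
11. W2 LOAD -> counter=12 r=(10,12,7) succ=(3,1,0) retry=(0,0,1)
12. W2 CAS -> counter=13 r=(10,12,7) succ=(3,2,0) retry=(0,0,1)

counter=13 r=(10,12,7) succ=(3,2,0) retry=(0,0,1)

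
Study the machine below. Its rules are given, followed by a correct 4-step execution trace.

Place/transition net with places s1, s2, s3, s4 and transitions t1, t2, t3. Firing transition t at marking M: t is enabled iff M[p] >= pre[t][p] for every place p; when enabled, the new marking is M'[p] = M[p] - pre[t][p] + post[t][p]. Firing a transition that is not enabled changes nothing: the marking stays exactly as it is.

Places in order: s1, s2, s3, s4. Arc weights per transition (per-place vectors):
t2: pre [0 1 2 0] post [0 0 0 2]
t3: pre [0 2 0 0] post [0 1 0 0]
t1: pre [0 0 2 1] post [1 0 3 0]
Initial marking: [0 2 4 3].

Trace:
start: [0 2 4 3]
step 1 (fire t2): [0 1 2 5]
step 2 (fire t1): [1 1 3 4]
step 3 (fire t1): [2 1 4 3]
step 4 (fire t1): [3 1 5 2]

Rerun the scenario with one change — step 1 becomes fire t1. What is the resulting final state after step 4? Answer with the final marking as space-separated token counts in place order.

(re-executing from step 1 with the substitution; state before step 1: [0 2 4 3])
step 1 (fire t1): [1 2 5 2]
step 2 (fire t1): [2 2 6 1]
step 3 (fire t1): [3 2 7 0]
step 4 (fire t1): [3 2 7 0]

3 2 7 0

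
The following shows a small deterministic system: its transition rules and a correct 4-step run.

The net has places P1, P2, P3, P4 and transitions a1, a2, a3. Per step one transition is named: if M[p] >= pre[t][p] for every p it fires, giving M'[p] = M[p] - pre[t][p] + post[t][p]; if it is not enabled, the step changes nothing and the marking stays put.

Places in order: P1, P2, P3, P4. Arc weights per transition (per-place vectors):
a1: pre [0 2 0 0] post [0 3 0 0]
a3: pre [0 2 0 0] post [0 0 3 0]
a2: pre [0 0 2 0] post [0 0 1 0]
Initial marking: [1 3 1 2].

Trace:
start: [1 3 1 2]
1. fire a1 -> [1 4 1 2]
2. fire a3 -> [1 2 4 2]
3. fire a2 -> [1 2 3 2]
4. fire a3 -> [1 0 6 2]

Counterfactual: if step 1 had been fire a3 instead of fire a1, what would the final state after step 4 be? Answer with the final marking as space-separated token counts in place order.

(re-executing from step 1 with the substitution; state before step 1: [1 3 1 2])
1. fire a3 -> [1 1 4 2]
2. fire a3 -> [1 1 4 2]
3. fire a2 -> [1 1 3 2]
4. fire a3 -> [1 1 3 2]

1 1 3 2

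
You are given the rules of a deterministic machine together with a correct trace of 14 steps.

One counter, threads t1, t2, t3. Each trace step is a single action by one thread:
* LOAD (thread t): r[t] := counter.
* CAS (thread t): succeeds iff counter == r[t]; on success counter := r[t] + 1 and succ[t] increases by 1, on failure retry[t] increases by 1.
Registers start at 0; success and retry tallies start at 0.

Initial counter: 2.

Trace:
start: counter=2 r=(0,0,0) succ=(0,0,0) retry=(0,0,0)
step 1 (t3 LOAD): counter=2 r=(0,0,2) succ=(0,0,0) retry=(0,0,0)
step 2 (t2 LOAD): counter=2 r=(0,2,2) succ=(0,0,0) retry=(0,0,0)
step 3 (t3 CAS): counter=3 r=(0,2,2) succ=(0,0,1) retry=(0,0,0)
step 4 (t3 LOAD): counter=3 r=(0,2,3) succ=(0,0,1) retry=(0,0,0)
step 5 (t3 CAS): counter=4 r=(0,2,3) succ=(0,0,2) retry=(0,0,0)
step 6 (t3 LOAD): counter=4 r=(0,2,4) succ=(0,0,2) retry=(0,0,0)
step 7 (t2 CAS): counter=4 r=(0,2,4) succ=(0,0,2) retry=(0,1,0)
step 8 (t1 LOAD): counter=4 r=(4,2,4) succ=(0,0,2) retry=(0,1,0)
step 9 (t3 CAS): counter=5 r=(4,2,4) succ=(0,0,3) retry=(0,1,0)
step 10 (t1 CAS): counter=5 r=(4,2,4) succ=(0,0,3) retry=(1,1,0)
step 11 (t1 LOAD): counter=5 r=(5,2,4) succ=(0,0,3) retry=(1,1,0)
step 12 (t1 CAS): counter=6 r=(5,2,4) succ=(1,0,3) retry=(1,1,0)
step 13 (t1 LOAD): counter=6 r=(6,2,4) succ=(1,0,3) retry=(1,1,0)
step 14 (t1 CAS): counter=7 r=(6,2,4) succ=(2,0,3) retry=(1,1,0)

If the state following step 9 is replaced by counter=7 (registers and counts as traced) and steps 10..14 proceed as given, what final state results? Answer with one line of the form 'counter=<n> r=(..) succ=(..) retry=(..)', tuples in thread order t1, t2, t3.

counter=9 r=(8,2,4) succ=(2,0,3) retry=(1,1,0)

state after step 9 := counter=7 r=(4,2,4) succ=(0,0,3) retry=(0,1,0)
step 10 (t1 CAS): counter=7 r=(4,2,4) succ=(0,0,3) retry=(1,1,0)
step 11 (t1 LOAD): counter=7 r=(7,2,4) succ=(0,0,3) retry=(1,1,0)
step 12 (t1 CAS): counter=8 r=(7,2,4) succ=(1,0,3) retry=(1,1,0)
step 13 (t1 LOAD): counter=8 r=(8,2,4) succ=(1,0,3) retry=(1,1,0)
step 14 (t1 CAS): counter=9 r=(8,2,4) succ=(2,0,3) retry=(1,1,0)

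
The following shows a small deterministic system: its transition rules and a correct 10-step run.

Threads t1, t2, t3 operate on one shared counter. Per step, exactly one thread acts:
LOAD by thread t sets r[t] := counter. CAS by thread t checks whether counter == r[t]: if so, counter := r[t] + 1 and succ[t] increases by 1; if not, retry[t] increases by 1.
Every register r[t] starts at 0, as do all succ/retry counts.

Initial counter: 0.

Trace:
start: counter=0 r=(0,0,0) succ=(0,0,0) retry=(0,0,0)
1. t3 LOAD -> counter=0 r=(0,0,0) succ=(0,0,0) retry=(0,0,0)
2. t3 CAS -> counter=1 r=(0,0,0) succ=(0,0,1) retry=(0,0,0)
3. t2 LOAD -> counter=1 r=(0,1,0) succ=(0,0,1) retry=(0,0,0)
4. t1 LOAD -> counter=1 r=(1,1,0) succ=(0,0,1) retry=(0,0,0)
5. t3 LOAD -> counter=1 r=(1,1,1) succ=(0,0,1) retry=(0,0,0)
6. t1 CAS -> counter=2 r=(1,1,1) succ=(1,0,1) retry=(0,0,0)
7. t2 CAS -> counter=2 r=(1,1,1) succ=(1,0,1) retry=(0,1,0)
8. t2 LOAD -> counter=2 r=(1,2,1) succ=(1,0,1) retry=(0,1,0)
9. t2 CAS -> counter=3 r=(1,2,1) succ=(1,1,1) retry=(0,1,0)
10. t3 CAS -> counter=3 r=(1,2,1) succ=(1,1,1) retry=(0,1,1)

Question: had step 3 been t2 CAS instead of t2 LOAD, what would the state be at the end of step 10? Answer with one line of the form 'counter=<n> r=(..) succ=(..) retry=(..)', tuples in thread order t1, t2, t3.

counter=3 r=(1,2,1) succ=(1,1,1) retry=(0,2,1)

(re-executing from step 3 with the substitution; state before step 3: counter=1 r=(0,0,0) succ=(0,0,1) retry=(0,0,0))
3. t2 CAS -> counter=1 r=(0,0,0) succ=(0,0,1) retry=(0,1,0)
4. t1 LOAD -> counter=1 r=(1,0,0) succ=(0,0,1) retry=(0,1,0)
5. t3 LOAD -> counter=1 r=(1,0,1) succ=(0,0,1) retry=(0,1,0)
6. t1 CAS -> counter=2 r=(1,0,1) succ=(1,0,1) retry=(0,1,0)
7. t2 CAS -> counter=2 r=(1,0,1) succ=(1,0,1) retry=(0,2,0)
8. t2 LOAD -> counter=2 r=(1,2,1) succ=(1,0,1) retry=(0,2,0)
9. t2 CAS -> counter=3 r=(1,2,1) succ=(1,1,1) retry=(0,2,0)
10. t3 CAS -> counter=3 r=(1,2,1) succ=(1,1,1) retry=(0,2,1)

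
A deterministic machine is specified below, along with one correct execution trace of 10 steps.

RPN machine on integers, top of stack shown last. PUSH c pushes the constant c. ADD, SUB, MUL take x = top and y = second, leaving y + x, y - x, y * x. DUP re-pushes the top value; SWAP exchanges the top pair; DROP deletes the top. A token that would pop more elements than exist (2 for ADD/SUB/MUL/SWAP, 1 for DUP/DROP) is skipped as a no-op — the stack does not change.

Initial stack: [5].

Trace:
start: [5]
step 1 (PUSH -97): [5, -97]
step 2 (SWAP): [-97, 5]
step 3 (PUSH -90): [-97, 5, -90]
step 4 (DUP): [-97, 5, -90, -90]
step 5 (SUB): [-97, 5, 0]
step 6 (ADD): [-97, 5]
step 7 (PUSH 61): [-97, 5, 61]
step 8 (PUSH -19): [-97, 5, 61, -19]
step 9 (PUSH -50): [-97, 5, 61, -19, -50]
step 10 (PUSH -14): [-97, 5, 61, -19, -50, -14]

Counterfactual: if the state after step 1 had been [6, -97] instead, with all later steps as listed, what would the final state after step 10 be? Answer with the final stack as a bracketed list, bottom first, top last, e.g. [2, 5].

state after step 1 := [6, -97]
step 2 (SWAP): [-97, 6]
step 3 (PUSH -90): [-97, 6, -90]
step 4 (DUP): [-97, 6, -90, -90]
step 5 (SUB): [-97, 6, 0]
step 6 (ADD): [-97, 6]
step 7 (PUSH 61): [-97, 6, 61]
step 8 (PUSH -19): [-97, 6, 61, -19]
step 9 (PUSH -50): [-97, 6, 61, -19, -50]
step 10 (PUSH -14): [-97, 6, 61, -19, -50, -14]

[-97, 6, 61, -19, -50, -14]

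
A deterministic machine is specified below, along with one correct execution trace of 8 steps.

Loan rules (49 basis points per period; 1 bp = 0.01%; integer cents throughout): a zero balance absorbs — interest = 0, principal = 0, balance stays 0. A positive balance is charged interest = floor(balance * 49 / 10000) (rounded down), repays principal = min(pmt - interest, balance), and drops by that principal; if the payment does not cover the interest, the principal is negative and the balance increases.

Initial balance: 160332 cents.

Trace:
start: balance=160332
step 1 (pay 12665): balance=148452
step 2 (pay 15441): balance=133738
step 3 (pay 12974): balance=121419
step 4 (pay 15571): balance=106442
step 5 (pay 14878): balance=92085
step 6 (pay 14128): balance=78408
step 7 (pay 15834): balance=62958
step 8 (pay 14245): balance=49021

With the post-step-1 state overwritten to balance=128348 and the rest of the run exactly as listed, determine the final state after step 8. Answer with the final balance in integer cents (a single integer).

28217

state after step 1 := balance=128348
step 2 (pay 15441): balance=113535
step 3 (pay 12974): balance=101117
step 4 (pay 15571): balance=86041
step 5 (pay 14878): balance=71584
step 6 (pay 14128): balance=57806
step 7 (pay 15834): balance=42255
step 8 (pay 14245): balance=28217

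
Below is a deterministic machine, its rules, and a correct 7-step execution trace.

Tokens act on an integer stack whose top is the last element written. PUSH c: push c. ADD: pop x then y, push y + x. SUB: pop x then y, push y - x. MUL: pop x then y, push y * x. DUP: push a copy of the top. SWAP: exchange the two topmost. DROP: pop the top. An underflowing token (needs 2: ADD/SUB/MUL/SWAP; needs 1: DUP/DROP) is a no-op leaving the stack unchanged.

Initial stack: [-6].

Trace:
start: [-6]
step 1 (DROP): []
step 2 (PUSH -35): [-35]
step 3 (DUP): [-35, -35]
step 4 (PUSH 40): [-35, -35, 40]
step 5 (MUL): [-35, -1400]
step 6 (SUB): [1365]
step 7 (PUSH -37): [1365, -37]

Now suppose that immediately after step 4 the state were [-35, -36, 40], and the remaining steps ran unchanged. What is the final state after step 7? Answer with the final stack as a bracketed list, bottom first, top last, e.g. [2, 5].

state after step 4 := [-35, -36, 40]
step 5 (MUL): [-35, -1440]
step 6 (SUB): [1405]
step 7 (PUSH -37): [1405, -37]

[1405, -37]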